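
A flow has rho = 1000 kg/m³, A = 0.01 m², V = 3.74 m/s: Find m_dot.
Formula: \dot{m} = \rho A V
m_dot = 1000·0.01·3.74 = 37.4 kg/s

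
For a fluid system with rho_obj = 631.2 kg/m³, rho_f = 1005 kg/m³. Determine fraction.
Formula: f_{sub} = \frac{\rho_{obj}}{\rho_f}
fraction = 631.2/1005 = 0.6281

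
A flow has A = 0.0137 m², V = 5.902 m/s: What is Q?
Formula: Q = A V
Q = 0.0137·5.902·1000 = 80.86 L/s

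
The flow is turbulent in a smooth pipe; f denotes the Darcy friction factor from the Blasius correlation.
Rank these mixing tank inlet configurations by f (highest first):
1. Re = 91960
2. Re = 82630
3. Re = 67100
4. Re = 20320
Case 1: f = 0.01815
Case 2: f = 0.01864
Case 3: f = 0.01963
Case 4: f = 0.02647
Ranking (highest first): 4, 3, 2, 1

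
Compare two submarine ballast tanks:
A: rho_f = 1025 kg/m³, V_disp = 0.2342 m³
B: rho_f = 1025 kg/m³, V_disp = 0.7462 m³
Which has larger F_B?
F_B(A) = 2355 N, F_B(B) = 7503 N. Answer: B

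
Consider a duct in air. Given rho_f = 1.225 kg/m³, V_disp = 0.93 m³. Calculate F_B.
Formula: F_B = \rho_f g V_{disp}
F_B = 1.225·9.81·0.93 = 11.18 N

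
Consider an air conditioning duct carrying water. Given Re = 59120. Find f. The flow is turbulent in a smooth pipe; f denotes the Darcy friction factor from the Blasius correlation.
Formula: f = \frac{0.316}{Re^{0.25}}
f = 0.316/59120^0.25 = 0.02027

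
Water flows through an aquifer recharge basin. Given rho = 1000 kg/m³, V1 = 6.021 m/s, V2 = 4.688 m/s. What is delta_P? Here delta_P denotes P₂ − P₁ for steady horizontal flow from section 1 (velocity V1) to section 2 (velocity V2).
Formula: \Delta P = \frac{1}{2} \rho (V_1^2 - V_2^2)
delta_P = 0.5·1000·(6.021² − 4.688²)/1000 = 7.138 kPa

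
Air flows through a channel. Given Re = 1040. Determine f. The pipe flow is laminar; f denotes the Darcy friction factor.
Formula: f = \frac{64}{Re}
f = 64/1040 = 0.06154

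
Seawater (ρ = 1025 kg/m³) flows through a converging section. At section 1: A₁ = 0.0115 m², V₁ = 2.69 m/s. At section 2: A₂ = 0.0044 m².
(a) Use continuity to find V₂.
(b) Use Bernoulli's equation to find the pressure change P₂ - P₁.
(a) Continuity: A₁V₁=A₂V₂ -> V₂=A₁V₁/A₂=0.0115*2.69/0.0044=7.03 m/s
(b) Bernoulli: P₂-P₁=0.5*rho*(V₁^2-V₂^2)/1000=0.5*1025*(2.69^2-7.03^2)/1000=-21.62 kPa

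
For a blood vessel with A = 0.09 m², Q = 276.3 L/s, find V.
Formula: Q = A V
Substituting knowns: 276.3 = 0.09·V·1000
Solving for V: V = (276.3/1000)/0.09 = 3.07 m/s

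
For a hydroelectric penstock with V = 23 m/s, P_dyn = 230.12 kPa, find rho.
Formula: P_{dyn} = \frac{1}{2} \rho V^2
Substituting knowns: 230.12 = 0.5·rho·23²/1000
Solving for rho: rho = 2·(230.12·1000)/23² = 870 kg/m³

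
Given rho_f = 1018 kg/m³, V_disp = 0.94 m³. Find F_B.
Formula: F_B = \rho_f g V_{disp}
F_B = 1018·9.81·0.94 = 9387 N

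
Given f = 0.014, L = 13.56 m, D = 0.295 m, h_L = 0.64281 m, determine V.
Formula: h_L = f \frac{L}{D} \frac{V^2}{2g}
Substituting knowns: 0.64281 = 0.014·(13.56/0.295)·V²/(2·9.81)
Solving for V: V = √(0.64281·2·9.81/(0.014·(13.56/0.295))) = 4.427 m/s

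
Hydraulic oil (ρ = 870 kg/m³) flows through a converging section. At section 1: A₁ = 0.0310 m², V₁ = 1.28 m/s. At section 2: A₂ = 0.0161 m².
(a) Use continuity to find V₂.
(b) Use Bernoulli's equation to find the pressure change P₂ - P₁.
(a) Continuity: A₁V₁=A₂V₂ -> V₂=A₁V₁/A₂=0.0310*1.28/0.0161=2.46 m/s
(b) Bernoulli: P₂-P₁=0.5*rho*(V₁^2-V₂^2)/1000=0.5*870*(1.28^2-2.46^2)/1000=-1.92 kPa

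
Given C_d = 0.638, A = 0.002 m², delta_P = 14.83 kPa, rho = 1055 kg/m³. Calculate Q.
Formula: Q = C_d A \sqrt{\frac{2 \Delta P}{\rho}}
Q = 0.638·0.002·√(2·(14.83·1000)/1055)·1000 = 6.766 L/s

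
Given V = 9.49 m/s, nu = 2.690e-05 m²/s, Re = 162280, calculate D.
Formula: Re = \frac{V D}{\nu}
Substituting knowns: 162280 = 9.49·D/2.690e-05
Solving for D: D = 162280·2.690e-05/9.49 = 0.46 m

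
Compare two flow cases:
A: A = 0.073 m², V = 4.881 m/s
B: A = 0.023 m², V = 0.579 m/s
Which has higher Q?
Q(A) = 356.3 L/s, Q(B) = 13.32 L/s. Answer: A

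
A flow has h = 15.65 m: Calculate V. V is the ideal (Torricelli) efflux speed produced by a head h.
Formula: V = \sqrt{2 g h}
V = √(2·9.81·15.65) = 17.52 m/s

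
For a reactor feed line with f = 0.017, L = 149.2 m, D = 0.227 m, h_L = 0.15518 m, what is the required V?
Formula: h_L = f \frac{L}{D} \frac{V^2}{2g}
Substituting knowns: 0.15518 = 0.017·(149.2/0.227)·V²/(2·9.81)
Solving for V: V = √(0.15518·2·9.81/(0.017·(149.2/0.227))) = 0.522 m/s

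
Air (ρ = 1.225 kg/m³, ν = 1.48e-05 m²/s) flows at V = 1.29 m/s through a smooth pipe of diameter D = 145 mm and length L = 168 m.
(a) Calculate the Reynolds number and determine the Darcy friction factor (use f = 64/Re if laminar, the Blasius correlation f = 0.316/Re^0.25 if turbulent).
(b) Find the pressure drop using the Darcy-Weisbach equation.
(a) Re = V·D/ν = 1.29·0.145/1.48e-05 = 12639 → turbulent (Re > 4000); f = 0.316/Re^0.25 = 0.316/12639^0.25 = 0.029803
(b) Darcy-Weisbach: ΔP = f·(L/D)·½ρV²/1000 = 0.029803·(168/0.145)·½·1.225·1.29²/1000 = 0.0352 kPa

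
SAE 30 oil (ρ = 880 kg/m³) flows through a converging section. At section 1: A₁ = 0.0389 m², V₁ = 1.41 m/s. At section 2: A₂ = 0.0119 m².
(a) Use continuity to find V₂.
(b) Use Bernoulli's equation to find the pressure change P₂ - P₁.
(a) Continuity: A₁V₁=A₂V₂ -> V₂=A₁V₁/A₂=0.0389*1.41/0.0119=4.61 m/s
(b) Bernoulli: P₂-P₁=0.5*rho*(V₁^2-V₂^2)/1000=0.5*880*(1.41^2-4.61^2)/1000=-8.476 kPa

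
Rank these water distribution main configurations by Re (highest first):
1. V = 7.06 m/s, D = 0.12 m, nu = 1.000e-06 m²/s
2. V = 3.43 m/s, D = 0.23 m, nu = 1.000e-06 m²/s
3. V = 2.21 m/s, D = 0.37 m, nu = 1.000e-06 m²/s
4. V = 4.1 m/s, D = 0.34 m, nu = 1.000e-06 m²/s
Case 1: Re = 847200
Case 2: Re = 788900
Case 3: Re = 817700
Case 4: Re = 1.394e+06
Ranking (highest first): 4, 1, 3, 2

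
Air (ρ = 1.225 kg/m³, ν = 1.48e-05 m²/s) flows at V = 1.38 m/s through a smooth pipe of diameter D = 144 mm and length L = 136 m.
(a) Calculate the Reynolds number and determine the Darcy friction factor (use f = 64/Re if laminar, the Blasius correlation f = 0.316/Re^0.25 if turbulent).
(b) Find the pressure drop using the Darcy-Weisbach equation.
(a) Re = V·D/ν = 1.38·0.144/1.48e-05 = 13427 → turbulent (Re > 4000); f = 0.316/Re^0.25 = 0.316/13427^0.25 = 0.029356
(b) Darcy-Weisbach: ΔP = f·(L/D)·½ρV²/1000 = 0.029356·(136/0.144)·½·1.225·1.38²/1000 = 0.03234 kPa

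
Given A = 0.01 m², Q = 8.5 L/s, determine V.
Formula: Q = A V
Substituting knowns: 8.5 = 0.01·V·1000
Solving for V: V = (8.5/1000)/0.01 = 0.85 m/s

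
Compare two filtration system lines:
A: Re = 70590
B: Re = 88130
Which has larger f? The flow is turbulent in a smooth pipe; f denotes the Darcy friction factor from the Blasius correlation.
f(A) = 0.01939, f(B) = 0.01834. Answer: A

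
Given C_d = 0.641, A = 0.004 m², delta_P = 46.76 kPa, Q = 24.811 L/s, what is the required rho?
Formula: Q = C_d A \sqrt{\frac{2 \Delta P}{\rho}}
Substituting knowns: 24.811 = 0.641·0.004·√(2·(46.76·1000)/rho)·1000
Solving for rho: rho = 2·(46.76·1000)/((24.811/1000)/(0.641·0.004))² = 998.7 kg/m³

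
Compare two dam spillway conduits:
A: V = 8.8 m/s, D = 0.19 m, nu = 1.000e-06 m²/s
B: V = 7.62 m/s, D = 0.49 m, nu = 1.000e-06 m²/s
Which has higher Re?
Re(A) = 1.672e+06, Re(B) = 3.734e+06. Answer: B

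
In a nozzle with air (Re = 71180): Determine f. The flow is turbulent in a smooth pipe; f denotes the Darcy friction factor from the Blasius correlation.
Formula: f = \frac{0.316}{Re^{0.25}}
f = 0.316/71180^0.25 = 0.01935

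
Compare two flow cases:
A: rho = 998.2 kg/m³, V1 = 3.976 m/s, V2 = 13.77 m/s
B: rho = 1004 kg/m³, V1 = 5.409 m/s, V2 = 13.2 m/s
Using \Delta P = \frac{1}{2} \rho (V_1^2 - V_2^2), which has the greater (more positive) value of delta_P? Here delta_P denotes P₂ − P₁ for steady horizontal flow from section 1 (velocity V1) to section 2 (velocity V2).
delta_P(A) = -86.75 kPa, delta_P(B) = -72.78 kPa. Answer: B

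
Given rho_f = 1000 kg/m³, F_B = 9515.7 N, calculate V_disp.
Formula: F_B = \rho_f g V_{disp}
Substituting knowns: 9515.7 = 1000·9.81·V_disp
Solving for V_disp: V_disp = 9515.7/(1000·9.81) = 0.97 m³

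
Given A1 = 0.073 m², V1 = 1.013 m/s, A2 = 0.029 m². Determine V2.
Formula: V_2 = \frac{A_1 V_1}{A_2}
V2 = 0.073·1.013/0.029 = 2.55 m/s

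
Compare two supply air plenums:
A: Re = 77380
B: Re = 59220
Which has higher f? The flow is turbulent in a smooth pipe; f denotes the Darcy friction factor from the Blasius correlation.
f(A) = 0.01895, f(B) = 0.02026. Answer: B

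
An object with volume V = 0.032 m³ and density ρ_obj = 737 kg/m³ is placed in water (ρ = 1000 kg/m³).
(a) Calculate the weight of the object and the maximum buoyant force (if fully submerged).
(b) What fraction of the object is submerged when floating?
(a) W=rho_obj*g*V=737*9.81*0.032=231.4 N; F_B(max)=rho*g*V=1000*9.81*0.032=313.9 N
(b) Floating fraction=rho_obj/rho=737/1000=0.737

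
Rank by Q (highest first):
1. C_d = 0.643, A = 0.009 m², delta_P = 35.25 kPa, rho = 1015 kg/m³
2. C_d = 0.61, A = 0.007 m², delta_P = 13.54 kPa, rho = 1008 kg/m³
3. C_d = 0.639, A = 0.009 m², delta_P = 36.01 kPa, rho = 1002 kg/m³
Case 1: Q = 48.23 L/s
Case 2: Q = 22.13 L/s
Case 3: Q = 48.76 L/s
Ranking (highest first): 3, 1, 2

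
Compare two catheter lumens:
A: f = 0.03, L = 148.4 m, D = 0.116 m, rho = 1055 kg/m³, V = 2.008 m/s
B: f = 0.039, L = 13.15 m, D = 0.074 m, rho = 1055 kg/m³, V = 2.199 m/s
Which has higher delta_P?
delta_P(A) = 81.63 kPa, delta_P(B) = 17.68 kPa. Answer: A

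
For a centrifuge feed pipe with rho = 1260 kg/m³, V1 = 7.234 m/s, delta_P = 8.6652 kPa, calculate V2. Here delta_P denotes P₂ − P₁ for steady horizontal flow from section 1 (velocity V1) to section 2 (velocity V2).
Formula: \Delta P = \frac{1}{2} \rho (V_1^2 - V_2^2)
Substituting knowns: 8.6652 = 0.5·1260·(7.234² − V2²)/1000
Solving for V2: V2 = √(7.234² − 2·(8.6652·1000)/1260) = 6.211 m/s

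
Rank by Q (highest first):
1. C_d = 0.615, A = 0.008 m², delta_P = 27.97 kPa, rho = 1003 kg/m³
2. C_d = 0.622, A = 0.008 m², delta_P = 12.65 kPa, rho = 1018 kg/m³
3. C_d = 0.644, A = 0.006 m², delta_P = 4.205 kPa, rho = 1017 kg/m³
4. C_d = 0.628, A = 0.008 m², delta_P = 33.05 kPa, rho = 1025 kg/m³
Case 1: Q = 36.74 L/s
Case 2: Q = 24.81 L/s
Case 3: Q = 11.11 L/s
Case 4: Q = 40.34 L/s
Ranking (highest first): 4, 1, 2, 3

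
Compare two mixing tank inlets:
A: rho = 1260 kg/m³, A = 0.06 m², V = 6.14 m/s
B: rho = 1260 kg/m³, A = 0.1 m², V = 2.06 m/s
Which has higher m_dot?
m_dot(A) = 464.2 kg/s, m_dot(B) = 259.6 kg/s. Answer: A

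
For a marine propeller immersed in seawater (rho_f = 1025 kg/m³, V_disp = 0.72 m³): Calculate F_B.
Formula: F_B = \rho_f g V_{disp}
F_B = 1025·9.81·0.72 = 7240 N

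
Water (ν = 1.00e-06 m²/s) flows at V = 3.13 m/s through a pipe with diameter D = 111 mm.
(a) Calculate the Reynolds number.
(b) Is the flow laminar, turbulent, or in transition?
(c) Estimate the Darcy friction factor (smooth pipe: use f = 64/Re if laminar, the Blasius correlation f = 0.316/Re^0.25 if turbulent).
(a) Re = V·D/ν = 3.13·0.111/1.00e-06 = 347430
(b) Flow regime: turbulent (Re > 4000)
(c) Friction factor: f = 0.316/Re^0.25 = 0.316/347430^0.25 = 0.01302 (Blasius is strictly valid for Re ≲ 1e5; used here as the smooth-pipe estimate the problem specifies)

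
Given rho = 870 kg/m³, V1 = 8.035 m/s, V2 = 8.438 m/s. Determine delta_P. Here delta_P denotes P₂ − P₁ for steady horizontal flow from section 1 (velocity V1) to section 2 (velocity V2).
Formula: \Delta P = \frac{1}{2} \rho (V_1^2 - V_2^2)
delta_P = 0.5·870·(8.035² − 8.438²)/1000 = -2.888 kPa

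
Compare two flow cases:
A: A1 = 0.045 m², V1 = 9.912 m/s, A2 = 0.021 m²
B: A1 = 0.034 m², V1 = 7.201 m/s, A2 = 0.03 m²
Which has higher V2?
V2(A) = 21.24 m/s, V2(B) = 8.161 m/s. Answer: A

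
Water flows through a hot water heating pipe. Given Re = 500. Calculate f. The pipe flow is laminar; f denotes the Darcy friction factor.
Formula: f = \frac{64}{Re}
f = 64/500 = 0.128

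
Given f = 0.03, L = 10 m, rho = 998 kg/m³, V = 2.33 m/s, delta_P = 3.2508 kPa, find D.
Formula: \Delta P = f \frac{L}{D} \frac{\rho V^2}{2}
Substituting knowns: 3.2508 = 0.03·(10/D)·0.5·998·2.33²/1000
Solving for D: D = 0.03·10·0.5·998·2.33²/(3.2508·1000) = 0.25 m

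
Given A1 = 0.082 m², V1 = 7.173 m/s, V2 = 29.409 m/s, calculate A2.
Formula: V_2 = \frac{A_1 V_1}{A_2}
Substituting knowns: 29.409 = 0.082·7.173/A2
Solving for A2: A2 = 0.082·7.173/29.409 = 0.02 m²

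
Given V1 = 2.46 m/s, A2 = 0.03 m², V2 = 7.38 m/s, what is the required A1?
Formula: V_2 = \frac{A_1 V_1}{A_2}
Substituting knowns: 7.38 = A1·2.46/0.03
Solving for A1: A1 = 7.38·0.03/2.46 = 0.09 m²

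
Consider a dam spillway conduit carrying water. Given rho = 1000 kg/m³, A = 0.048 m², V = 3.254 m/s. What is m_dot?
Formula: \dot{m} = \rho A V
m_dot = 1000·0.048·3.254 = 156.2 kg/s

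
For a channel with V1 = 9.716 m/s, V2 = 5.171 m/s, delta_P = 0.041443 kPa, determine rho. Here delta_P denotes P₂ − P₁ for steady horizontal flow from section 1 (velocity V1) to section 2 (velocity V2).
Formula: \Delta P = \frac{1}{2} \rho (V_1^2 - V_2^2)
Substituting knowns: 0.041443 = 0.5·rho·(9.716² − 5.171²)/1000
Solving for rho: rho = 2·(0.041443·1000)/(9.716² − 5.171²) = 1.225 kg/m³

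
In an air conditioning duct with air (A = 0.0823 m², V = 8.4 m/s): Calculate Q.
Formula: Q = A V
Q = 0.0823·8.4·1000 = 691.3 L/s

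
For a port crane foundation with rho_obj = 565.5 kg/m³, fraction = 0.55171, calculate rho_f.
Formula: f_{sub} = \frac{\rho_{obj}}{\rho_f}
Substituting knowns: 0.55171 = 565.5/rho_f
Solving for rho_f: rho_f = 565.5/0.55171 = 1025 kg/m³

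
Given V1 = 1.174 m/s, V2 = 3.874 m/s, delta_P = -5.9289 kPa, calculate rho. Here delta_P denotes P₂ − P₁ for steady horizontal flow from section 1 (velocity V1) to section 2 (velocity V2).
Formula: \Delta P = \frac{1}{2} \rho (V_1^2 - V_2^2)
Substituting knowns: -5.9289 = 0.5·rho·(1.174² − 3.874²)/1000
Solving for rho: rho = 2·(-5.9289·1000)/(1.174² − 3.874²) = 870 kg/m³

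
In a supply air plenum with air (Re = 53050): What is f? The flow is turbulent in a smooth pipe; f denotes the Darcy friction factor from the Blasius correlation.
Formula: f = \frac{0.316}{Re^{0.25}}
f = 0.316/53050^0.25 = 0.02082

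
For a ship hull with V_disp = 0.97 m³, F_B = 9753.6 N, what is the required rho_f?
Formula: F_B = \rho_f g V_{disp}
Substituting knowns: 9753.6 = rho_f·9.81·0.97
Solving for rho_f: rho_f = 9753.6/(9.81·0.97) = 1025 kg/m³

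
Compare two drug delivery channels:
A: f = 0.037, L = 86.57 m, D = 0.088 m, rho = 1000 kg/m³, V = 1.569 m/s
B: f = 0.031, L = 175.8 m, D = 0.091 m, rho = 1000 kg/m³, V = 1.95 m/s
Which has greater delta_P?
delta_P(A) = 44.8 kPa, delta_P(B) = 113.9 kPa. Answer: B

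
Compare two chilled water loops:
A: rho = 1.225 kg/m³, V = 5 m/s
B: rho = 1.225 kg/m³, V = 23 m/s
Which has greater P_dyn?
P_dyn(A) = 0.01531 kPa, P_dyn(B) = 0.324 kPa. Answer: B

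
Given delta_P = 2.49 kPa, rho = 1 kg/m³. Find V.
Formula: V = \sqrt{\frac{2 \Delta P}{\rho}}
V = √(2·(2.49·1000)/1) = 70.57 m/s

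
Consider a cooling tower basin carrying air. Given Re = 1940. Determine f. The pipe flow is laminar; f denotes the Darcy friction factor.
Formula: f = \frac{64}{Re}
f = 64/1940 = 0.03299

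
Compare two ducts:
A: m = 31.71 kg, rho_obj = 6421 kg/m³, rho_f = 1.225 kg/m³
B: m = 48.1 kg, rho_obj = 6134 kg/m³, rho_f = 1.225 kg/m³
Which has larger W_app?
W_app(A) = 311 N, W_app(B) = 471.8 N. Answer: B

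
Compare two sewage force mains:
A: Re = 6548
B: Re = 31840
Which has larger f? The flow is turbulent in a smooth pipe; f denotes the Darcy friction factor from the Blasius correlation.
f(A) = 0.03513, f(B) = 0.02366. Answer: A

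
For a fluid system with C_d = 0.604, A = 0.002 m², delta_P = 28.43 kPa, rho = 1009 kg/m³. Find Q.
Formula: Q = C_d A \sqrt{\frac{2 \Delta P}{\rho}}
Q = 0.604·0.002·√(2·(28.43·1000)/1009)·1000 = 9.068 L/s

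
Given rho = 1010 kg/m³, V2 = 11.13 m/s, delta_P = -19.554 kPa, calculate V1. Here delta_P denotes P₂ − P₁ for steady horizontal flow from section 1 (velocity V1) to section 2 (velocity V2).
Formula: \Delta P = \frac{1}{2} \rho (V_1^2 - V_2^2)
Substituting knowns: -19.554 = 0.5·1010·(V1² − 11.13²)/1000
Solving for V1: V1 = √(11.13² + 2·(-19.554·1000)/1010) = 9.228 m/s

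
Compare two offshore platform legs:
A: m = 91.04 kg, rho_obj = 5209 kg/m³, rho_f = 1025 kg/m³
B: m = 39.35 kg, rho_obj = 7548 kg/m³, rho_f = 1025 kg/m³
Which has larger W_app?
W_app(A) = 717.4 N, W_app(B) = 333.6 N. Answer: A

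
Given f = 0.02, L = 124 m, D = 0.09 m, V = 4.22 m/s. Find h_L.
Formula: h_L = f \frac{L}{D} \frac{V^2}{2g}
h_L = 0.02·(124/0.09)·4.22²/(2·9.81) = 25.01 m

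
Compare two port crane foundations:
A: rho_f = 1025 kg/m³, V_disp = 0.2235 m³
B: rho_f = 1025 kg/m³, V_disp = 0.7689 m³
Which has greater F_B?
F_B(A) = 2247 N, F_B(B) = 7731 N. Answer: B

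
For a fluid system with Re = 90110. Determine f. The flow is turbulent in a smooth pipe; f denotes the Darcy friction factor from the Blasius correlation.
Formula: f = \frac{0.316}{Re^{0.25}}
f = 0.316/90110^0.25 = 0.01824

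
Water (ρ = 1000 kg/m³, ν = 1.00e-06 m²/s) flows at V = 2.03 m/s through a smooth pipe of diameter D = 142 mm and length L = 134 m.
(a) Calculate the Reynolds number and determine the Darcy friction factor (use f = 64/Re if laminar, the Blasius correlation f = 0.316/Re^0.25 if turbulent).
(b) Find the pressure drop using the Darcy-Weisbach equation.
(a) Re = V·D/ν = 2.03·0.142/1.00e-06 = 288260 → turbulent (Re > 4000); f = 0.316/Re^0.25 = 0.316/288260^0.25 = 0.013638 (Blasius is strictly valid for Re ≲ 1e5; used here as the smooth-pipe estimate the problem specifies)
(b) Darcy-Weisbach: ΔP = f·(L/D)·½ρV²/1000 = 0.013638·(134/0.142)·½·1000·2.03²/1000 = 26.52 kPa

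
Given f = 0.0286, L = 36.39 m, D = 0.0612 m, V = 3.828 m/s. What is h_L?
Formula: h_L = f \frac{L}{D} \frac{V^2}{2g}
h_L = 0.0286·(36.39/0.0612)·3.828²/(2·9.81) = 12.7 m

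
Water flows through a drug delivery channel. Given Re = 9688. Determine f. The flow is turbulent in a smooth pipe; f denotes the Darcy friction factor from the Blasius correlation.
Formula: f = \frac{0.316}{Re^{0.25}}
f = 0.316/9688^0.25 = 0.03185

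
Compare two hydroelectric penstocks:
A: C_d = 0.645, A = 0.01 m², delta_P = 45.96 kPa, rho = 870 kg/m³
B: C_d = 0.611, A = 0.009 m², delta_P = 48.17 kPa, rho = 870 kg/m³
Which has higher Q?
Q(A) = 66.3 L/s, Q(B) = 57.87 L/s. Answer: A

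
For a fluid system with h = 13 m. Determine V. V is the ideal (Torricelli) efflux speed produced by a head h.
Formula: V = \sqrt{2 g h}
V = √(2·9.81·13) = 15.97 m/s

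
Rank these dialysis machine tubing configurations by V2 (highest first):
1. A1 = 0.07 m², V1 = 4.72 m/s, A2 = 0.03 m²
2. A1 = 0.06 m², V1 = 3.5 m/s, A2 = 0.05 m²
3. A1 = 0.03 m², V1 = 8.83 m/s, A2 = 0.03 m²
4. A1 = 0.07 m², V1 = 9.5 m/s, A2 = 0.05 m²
Case 1: V2 = 11.01 m/s
Case 2: V2 = 4.2 m/s
Case 3: V2 = 8.83 m/s
Case 4: V2 = 13.3 m/s
Ranking (highest first): 4, 1, 3, 2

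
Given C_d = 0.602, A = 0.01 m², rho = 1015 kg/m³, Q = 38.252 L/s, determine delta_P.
Formula: Q = C_d A \sqrt{\frac{2 \Delta P}{\rho}}
Substituting knowns: 38.252 = 0.602·0.01·√(2·(delta_P·1000)/1015)·1000
Solving for delta_P: delta_P = ((38.252/1000)/(0.602·0.01))²·1015/2/1000 = 20.49 kPa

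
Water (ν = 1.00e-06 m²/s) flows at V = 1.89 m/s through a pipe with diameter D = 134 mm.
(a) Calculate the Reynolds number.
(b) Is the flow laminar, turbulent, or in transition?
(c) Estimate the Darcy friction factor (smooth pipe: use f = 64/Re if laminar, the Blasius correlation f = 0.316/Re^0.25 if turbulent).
(a) Re = V·D/ν = 1.89·0.134/1.00e-06 = 253260
(b) Flow regime: turbulent (Re > 4000)
(c) Friction factor: f = 0.316/Re^0.25 = 0.316/253260^0.25 = 0.01409 (Blasius is strictly valid for Re ≲ 1e5; used here as the smooth-pipe estimate the problem specifies)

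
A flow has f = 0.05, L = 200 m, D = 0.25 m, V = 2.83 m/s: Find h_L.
Formula: h_L = f \frac{L}{D} \frac{V^2}{2g}
h_L = 0.05·(200/0.25)·2.83²/(2·9.81) = 16.33 m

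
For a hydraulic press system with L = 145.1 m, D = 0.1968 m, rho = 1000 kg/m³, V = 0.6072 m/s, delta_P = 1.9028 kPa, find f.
Formula: \Delta P = f \frac{L}{D} \frac{\rho V^2}{2}
Substituting knowns: 1.9028 = f·(145.1/0.1968)·0.5·1000·0.6072²/1000
Solving for f: f = (1.9028·1000)/((145.1/0.1968)·0.5·1000·0.6072²) = 0.014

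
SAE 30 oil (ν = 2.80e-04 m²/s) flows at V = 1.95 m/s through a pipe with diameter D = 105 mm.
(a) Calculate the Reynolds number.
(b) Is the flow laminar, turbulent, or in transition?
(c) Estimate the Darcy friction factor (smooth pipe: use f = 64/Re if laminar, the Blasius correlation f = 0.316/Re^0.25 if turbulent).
(a) Re = V·D/ν = 1.95·0.105/2.80e-04 = 731.25
(b) Flow regime: laminar (Re < 2300)
(c) Friction factor: f = 64/Re = 64/731.25 = 0.08752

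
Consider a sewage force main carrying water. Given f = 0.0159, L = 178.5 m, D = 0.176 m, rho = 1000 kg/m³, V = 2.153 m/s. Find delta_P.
Formula: \Delta P = f \frac{L}{D} \frac{\rho V^2}{2}
delta_P = 0.0159·(178.5/0.176)·0.5·1000·2.153²/1000 = 37.37 kPa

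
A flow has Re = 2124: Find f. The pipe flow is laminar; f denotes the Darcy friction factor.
Formula: f = \frac{64}{Re}
f = 64/2124 = 0.03013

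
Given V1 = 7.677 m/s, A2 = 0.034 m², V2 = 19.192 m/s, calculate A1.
Formula: V_2 = \frac{A_1 V_1}{A_2}
Substituting knowns: 19.192 = A1·7.677/0.034
Solving for A1: A1 = 19.192·0.034/7.677 = 0.085 m²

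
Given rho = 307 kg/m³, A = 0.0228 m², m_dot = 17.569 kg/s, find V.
Formula: \dot{m} = \rho A V
Substituting knowns: 17.569 = 307·0.0228·V
Solving for V: V = 17.569/(307·0.0228) = 2.51 m/s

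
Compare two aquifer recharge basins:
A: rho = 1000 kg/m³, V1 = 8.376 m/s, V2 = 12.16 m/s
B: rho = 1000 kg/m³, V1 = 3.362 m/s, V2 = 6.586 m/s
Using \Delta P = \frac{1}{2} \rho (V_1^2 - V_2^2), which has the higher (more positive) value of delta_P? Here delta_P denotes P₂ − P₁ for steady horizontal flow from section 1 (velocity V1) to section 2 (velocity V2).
delta_P(A) = -38.85 kPa, delta_P(B) = -16.04 kPa. Answer: B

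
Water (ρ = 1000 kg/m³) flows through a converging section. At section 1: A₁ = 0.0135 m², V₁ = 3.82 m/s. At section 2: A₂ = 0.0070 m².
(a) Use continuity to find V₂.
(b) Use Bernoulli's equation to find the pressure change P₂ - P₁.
(a) Continuity: A₁V₁=A₂V₂ -> V₂=A₁V₁/A₂=0.0135*3.82/0.0070=7.37 m/s
(b) Bernoulli: P₂-P₁=0.5*rho*(V₁^2-V₂^2)/1000=0.5*1000*(3.82^2-7.37^2)/1000=-19.86 kPa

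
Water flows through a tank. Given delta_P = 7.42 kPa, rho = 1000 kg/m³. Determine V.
Formula: V = \sqrt{\frac{2 \Delta P}{\rho}}
V = √(2·(7.42·1000)/1000) = 3.852 m/s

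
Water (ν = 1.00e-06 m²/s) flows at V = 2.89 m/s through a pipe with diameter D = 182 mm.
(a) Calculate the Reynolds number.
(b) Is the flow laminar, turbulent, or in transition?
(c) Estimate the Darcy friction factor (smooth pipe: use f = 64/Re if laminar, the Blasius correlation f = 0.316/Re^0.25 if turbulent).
(a) Re = V·D/ν = 2.89·0.182/1.00e-06 = 525980
(b) Flow regime: turbulent (Re > 4000)
(c) Friction factor: f = 0.316/Re^0.25 = 0.316/525980^0.25 = 0.01173 (Blasius is strictly valid for Re ≲ 1e5; used here as the smooth-pipe estimate the problem specifies)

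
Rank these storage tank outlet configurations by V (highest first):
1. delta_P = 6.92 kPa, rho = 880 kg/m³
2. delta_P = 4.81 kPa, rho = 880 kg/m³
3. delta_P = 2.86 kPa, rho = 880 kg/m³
Case 1: V = 3.966 m/s
Case 2: V = 3.306 m/s
Case 3: V = 2.55 m/s
Ranking (highest first): 1, 2, 3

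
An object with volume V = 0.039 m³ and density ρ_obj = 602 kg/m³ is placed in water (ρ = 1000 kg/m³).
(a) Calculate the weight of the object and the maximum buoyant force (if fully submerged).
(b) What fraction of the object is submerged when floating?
(a) W=rho_obj*g*V=602*9.81*0.039=230.3 N; F_B(max)=rho*g*V=1000*9.81*0.039=382.6 N
(b) Floating fraction=rho_obj/rho=602/1000=0.602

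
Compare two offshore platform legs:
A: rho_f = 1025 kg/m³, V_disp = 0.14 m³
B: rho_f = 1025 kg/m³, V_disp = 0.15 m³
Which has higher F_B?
F_B(A) = 1408 N, F_B(B) = 1508 N. Answer: B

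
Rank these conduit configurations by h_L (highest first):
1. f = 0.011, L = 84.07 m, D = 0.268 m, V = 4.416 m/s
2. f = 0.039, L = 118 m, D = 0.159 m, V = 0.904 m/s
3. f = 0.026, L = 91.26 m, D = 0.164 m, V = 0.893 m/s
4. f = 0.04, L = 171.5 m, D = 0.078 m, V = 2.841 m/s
Case 1: h_L = 3.43 m
Case 2: h_L = 1.206 m
Case 3: h_L = 0.588 m
Case 4: h_L = 36.18 m
Ranking (highest first): 4, 1, 2, 3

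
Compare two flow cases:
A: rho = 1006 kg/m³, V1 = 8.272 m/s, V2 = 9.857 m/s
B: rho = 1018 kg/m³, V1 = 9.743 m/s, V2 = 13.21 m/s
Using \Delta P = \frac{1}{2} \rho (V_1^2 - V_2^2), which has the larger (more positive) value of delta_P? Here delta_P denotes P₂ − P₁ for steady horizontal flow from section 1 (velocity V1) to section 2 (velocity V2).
delta_P(A) = -14.45 kPa, delta_P(B) = -40.51 kPa. Answer: A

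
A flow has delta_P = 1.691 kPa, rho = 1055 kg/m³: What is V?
Formula: V = \sqrt{\frac{2 \Delta P}{\rho}}
V = √(2·(1.691·1000)/1055) = 1.79 m/s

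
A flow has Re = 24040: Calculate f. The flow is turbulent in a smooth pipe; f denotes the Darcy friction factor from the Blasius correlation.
Formula: f = \frac{0.316}{Re^{0.25}}
f = 0.316/24040^0.25 = 0.02538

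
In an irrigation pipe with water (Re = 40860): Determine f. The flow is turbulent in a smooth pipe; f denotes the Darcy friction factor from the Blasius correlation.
Formula: f = \frac{0.316}{Re^{0.25}}
f = 0.316/40860^0.25 = 0.02223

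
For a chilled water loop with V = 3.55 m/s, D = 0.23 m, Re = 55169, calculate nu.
Formula: Re = \frac{V D}{\nu}
Substituting knowns: 55169 = 3.55·0.23/nu
Solving for nu: nu = 3.55·0.23/55169 = 1.480e-05 m²/s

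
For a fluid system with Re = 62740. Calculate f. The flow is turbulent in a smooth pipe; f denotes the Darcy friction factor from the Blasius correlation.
Formula: f = \frac{0.316}{Re^{0.25}}
f = 0.316/62740^0.25 = 0.01997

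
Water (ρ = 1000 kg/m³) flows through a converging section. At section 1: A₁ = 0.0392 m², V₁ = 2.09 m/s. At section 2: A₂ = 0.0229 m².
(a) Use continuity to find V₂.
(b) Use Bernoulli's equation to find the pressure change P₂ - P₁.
(a) Continuity: A₁V₁=A₂V₂ -> V₂=A₁V₁/A₂=0.0392*2.09/0.0229=3.58 m/s
(b) Bernoulli: P₂-P₁=0.5*rho*(V₁^2-V₂^2)/1000=0.5*1000*(2.09^2-3.58^2)/1000=-4.224 kPa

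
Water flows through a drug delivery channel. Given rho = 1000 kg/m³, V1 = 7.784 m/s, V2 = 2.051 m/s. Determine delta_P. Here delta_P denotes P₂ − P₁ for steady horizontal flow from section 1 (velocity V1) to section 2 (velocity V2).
Formula: \Delta P = \frac{1}{2} \rho (V_1^2 - V_2^2)
delta_P = 0.5·1000·(7.784² − 2.051²)/1000 = 28.19 kPa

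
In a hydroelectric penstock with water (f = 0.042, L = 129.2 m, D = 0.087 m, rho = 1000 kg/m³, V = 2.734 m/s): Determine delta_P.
Formula: \Delta P = f \frac{L}{D} \frac{\rho V^2}{2}
delta_P = 0.042·(129.2/0.087)·0.5·1000·2.734²/1000 = 233.1 kPa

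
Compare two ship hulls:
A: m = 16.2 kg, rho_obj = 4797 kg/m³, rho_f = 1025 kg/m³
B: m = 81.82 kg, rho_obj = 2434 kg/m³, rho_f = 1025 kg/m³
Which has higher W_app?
W_app(A) = 125 N, W_app(B) = 464.6 N. Answer: B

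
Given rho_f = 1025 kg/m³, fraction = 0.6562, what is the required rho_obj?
Formula: f_{sub} = \frac{\rho_{obj}}{\rho_f}
Substituting knowns: 0.6562 = rho_obj/1025
Solving for rho_obj: rho_obj = 0.6562·1025 = 672.6 kg/m³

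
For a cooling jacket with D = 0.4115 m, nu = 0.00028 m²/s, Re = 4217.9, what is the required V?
Formula: Re = \frac{V D}{\nu}
Substituting knowns: 4217.9 = V·0.4115/0.00028
Solving for V: V = 4217.9·0.00028/0.4115 = 2.87 m/s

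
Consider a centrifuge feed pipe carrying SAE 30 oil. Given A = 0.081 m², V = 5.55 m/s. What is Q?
Formula: Q = A V
Q = 0.081·5.55·1000 = 449.6 L/s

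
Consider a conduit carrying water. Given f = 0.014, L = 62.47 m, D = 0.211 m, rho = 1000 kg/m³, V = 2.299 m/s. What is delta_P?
Formula: \Delta P = f \frac{L}{D} \frac{\rho V^2}{2}
delta_P = 0.014·(62.47/0.211)·0.5·1000·2.299²/1000 = 10.95 kPa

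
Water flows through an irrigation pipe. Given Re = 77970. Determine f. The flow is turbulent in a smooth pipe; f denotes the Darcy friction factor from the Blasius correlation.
Formula: f = \frac{0.316}{Re^{0.25}}
f = 0.316/77970^0.25 = 0.01891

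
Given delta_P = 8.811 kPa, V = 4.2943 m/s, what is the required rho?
Formula: V = \sqrt{\frac{2 \Delta P}{\rho}}
Substituting knowns: 4.2943 = √(2·(8.811·1000)/rho)
Solving for rho: rho = 2·(8.811·1000)/4.2943² = 955.6 kg/m³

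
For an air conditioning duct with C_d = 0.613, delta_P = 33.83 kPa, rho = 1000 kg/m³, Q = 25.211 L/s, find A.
Formula: Q = C_d A \sqrt{\frac{2 \Delta P}{\rho}}
Substituting knowns: 25.211 = 0.613·A·√(2·(33.83·1000)/1000)·1000
Solving for A: A = (25.211/1000)/(0.613·√(2·(33.83·1000)/1000)) = 0.005 m²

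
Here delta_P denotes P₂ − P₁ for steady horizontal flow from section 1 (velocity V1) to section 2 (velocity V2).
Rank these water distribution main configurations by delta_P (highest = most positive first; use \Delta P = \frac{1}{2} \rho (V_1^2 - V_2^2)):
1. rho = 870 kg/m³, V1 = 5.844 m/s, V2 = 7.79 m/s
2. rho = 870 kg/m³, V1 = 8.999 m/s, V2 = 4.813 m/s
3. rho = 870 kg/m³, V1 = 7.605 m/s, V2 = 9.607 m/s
Case 1: delta_P = -11.54 kPa
Case 2: delta_P = 25.15 kPa
Case 3: delta_P = -14.99 kPa
Ranking (highest first): 2, 1, 3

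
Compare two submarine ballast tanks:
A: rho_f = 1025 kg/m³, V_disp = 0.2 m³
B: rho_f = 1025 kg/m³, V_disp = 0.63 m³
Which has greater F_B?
F_B(A) = 2011 N, F_B(B) = 6335 N. Answer: B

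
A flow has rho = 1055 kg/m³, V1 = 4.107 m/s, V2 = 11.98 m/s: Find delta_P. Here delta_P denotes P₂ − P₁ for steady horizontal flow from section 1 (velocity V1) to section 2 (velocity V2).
Formula: \Delta P = \frac{1}{2} \rho (V_1^2 - V_2^2)
delta_P = 0.5·1055·(4.107² − 11.98²)/1000 = -66.81 kPa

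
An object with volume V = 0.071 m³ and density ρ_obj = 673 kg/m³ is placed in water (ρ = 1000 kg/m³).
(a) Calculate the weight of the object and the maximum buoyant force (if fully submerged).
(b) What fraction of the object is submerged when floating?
(a) W=rho_obj*g*V=673*9.81*0.071=468.8 N; F_B(max)=rho*g*V=1000*9.81*0.071=696.5 N
(b) Floating fraction=rho_obj/rho=673/1000=0.673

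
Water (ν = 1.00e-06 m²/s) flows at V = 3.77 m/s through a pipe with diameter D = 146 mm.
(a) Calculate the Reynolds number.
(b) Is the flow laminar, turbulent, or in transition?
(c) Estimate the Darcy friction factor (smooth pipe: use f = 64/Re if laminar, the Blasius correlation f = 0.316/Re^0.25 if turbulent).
(a) Re = V·D/ν = 3.77·0.146/1.00e-06 = 550420
(b) Flow regime: turbulent (Re > 4000)
(c) Friction factor: f = 0.316/Re^0.25 = 0.316/550420^0.25 = 0.0116 (Blasius is strictly valid for Re ≲ 1e5; used here as the smooth-pipe estimate the problem specifies)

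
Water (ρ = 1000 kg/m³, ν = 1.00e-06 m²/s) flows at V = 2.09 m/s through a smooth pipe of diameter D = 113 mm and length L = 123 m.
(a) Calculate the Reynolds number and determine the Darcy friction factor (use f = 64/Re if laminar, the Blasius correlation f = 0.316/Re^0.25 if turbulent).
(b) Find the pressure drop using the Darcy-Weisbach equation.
(a) Re = V·D/ν = 2.09·0.113/1.00e-06 = 236170 → turbulent (Re > 4000); f = 0.316/Re^0.25 = 0.316/236170^0.25 = 0.014334 (Blasius is strictly valid for Re ≲ 1e5; used here as the smooth-pipe estimate the problem specifies)
(b) Darcy-Weisbach: ΔP = f·(L/D)·½ρV²/1000 = 0.014334·(123/0.113)·½·1000·2.09²/1000 = 34.08 kPa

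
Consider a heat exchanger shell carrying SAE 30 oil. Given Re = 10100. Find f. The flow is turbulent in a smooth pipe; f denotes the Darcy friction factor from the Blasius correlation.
Formula: f = \frac{0.316}{Re^{0.25}}
f = 0.316/10100^0.25 = 0.03152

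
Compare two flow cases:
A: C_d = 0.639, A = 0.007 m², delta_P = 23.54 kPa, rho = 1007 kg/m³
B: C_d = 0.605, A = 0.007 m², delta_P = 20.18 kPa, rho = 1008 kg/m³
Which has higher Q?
Q(A) = 30.58 L/s, Q(B) = 26.8 L/s. Answer: A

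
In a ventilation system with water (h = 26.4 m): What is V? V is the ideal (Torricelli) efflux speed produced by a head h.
Formula: V = \sqrt{2 g h}
V = √(2·9.81·26.4) = 22.76 m/s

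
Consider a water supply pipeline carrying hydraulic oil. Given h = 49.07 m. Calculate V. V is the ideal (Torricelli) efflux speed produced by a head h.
Formula: V = \sqrt{2 g h}
V = √(2·9.81·49.07) = 31.03 m/s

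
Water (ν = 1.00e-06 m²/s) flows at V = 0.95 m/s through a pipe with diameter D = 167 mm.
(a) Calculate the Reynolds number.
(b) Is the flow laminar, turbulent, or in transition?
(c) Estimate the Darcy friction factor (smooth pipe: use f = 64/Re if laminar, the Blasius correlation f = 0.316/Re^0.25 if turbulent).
(a) Re = V·D/ν = 0.95·0.167/1.00e-06 = 158650
(b) Flow regime: turbulent (Re > 4000)
(c) Friction factor: f = 0.316/Re^0.25 = 0.316/158650^0.25 = 0.01583 (Blasius is strictly valid for Re ≲ 1e5; used here as the smooth-pipe estimate the problem specifies)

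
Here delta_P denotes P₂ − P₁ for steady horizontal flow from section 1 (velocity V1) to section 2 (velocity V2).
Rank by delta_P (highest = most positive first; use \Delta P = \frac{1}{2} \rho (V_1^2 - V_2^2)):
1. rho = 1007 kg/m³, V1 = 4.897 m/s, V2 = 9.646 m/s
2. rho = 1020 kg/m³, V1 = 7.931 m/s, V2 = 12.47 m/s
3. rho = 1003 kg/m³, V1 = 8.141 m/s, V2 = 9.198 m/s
Case 1: delta_P = -34.77 kPa
Case 2: delta_P = -47.23 kPa
Case 3: delta_P = -9.191 kPa
Ranking (highest first): 3, 1, 2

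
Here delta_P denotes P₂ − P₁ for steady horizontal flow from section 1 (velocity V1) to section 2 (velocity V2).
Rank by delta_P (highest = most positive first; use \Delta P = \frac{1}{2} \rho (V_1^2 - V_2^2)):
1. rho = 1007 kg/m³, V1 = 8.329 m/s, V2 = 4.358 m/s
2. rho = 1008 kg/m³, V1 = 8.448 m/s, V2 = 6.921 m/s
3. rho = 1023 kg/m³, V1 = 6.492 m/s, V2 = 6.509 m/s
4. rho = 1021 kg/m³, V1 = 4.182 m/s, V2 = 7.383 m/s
Case 1: delta_P = 25.37 kPa
Case 2: delta_P = 11.83 kPa
Case 3: delta_P = -0.1131 kPa
Case 4: delta_P = -18.9 kPa
Ranking (highest first): 1, 2, 3, 4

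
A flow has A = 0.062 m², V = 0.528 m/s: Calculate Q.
Formula: Q = A V
Q = 0.062·0.528·1000 = 32.74 L/s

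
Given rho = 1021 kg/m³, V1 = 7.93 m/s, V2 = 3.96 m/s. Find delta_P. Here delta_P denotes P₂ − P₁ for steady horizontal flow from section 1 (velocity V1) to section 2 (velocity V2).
Formula: \Delta P = \frac{1}{2} \rho (V_1^2 - V_2^2)
delta_P = 0.5·1021·(7.93² − 3.96²)/1000 = 24.1 kPa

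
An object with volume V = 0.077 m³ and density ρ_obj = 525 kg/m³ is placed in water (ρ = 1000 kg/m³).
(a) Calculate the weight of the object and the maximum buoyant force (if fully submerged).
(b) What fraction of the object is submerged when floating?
(a) W=rho_obj*g*V=525*9.81*0.077=396.6 N; F_B(max)=rho*g*V=1000*9.81*0.077=755.4 N
(b) Floating fraction=rho_obj/rho=525/1000=0.525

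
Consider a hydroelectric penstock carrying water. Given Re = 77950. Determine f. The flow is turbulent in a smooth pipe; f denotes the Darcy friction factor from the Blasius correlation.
Formula: f = \frac{0.316}{Re^{0.25}}
f = 0.316/77950^0.25 = 0.01891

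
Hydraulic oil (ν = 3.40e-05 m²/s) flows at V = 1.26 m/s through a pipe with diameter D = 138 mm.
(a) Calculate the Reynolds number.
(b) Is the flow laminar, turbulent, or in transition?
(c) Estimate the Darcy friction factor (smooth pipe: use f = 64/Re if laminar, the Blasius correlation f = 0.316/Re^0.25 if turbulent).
(a) Re = V·D/ν = 1.26·0.138/3.40e-05 = 5114.1
(b) Flow regime: turbulent (Re > 4000)
(c) Friction factor: f = 0.316/Re^0.25 = 0.316/5114.1^0.25 = 0.03737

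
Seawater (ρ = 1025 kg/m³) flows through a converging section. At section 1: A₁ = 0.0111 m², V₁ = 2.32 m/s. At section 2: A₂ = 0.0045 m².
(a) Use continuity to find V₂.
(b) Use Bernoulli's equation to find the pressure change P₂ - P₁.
(a) Continuity: A₁V₁=A₂V₂ -> V₂=A₁V₁/A₂=0.0111*2.32/0.0045=5.72 m/s
(b) Bernoulli: P₂-P₁=0.5*rho*(V₁^2-V₂^2)/1000=0.5*1025*(2.32^2-5.72^2)/1000=-14.01 kPa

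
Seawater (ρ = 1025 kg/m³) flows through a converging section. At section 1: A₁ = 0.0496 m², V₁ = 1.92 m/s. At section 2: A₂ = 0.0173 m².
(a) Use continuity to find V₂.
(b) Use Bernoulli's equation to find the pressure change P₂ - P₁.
(a) Continuity: A₁V₁=A₂V₂ -> V₂=A₁V₁/A₂=0.0496*1.92/0.0173=5.50 m/s
(b) Bernoulli: P₂-P₁=0.5*rho*(V₁^2-V₂^2)/1000=0.5*1025*(1.92^2-5.50^2)/1000=-13.61 kPa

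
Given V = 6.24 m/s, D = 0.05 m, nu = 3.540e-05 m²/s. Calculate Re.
Formula: Re = \frac{V D}{\nu}
Re = 6.24·0.05/3.540e-05 = 8814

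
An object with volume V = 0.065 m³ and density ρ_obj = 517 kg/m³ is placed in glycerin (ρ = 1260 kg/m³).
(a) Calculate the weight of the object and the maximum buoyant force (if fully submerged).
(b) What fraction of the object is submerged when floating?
(a) W=rho_obj*g*V=517*9.81*0.065=329.7 N; F_B(max)=rho*g*V=1260*9.81*0.065=803.4 N
(b) Floating fraction=rho_obj/rho=517/1260=0.410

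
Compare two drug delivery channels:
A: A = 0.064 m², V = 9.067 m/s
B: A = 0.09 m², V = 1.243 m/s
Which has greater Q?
Q(A) = 580.3 L/s, Q(B) = 111.9 L/s. Answer: A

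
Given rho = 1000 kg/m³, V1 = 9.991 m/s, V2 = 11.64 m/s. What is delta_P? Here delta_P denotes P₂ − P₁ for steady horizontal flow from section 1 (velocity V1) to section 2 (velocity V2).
Formula: \Delta P = \frac{1}{2} \rho (V_1^2 - V_2^2)
delta_P = 0.5·1000·(9.991² − 11.64²)/1000 = -17.83 kPa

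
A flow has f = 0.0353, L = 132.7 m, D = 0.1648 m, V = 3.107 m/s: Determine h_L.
Formula: h_L = f \frac{L}{D} \frac{V^2}{2g}
h_L = 0.0353·(132.7/0.1648)·3.107²/(2·9.81) = 13.99 m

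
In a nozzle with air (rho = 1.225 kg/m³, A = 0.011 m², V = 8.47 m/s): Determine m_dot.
Formula: \dot{m} = \rho A V
m_dot = 1.225·0.011·8.47 = 0.1141 kg/s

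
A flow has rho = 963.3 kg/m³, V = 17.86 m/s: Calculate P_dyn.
Formula: P_{dyn} = \frac{1}{2} \rho V^2
P_dyn = 0.5·963.3·17.86²/1000 = 153.6 kPa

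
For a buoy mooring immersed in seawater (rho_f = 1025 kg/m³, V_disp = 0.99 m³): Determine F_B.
Formula: F_B = \rho_f g V_{disp}
F_B = 1025·9.81·0.99 = 9955 N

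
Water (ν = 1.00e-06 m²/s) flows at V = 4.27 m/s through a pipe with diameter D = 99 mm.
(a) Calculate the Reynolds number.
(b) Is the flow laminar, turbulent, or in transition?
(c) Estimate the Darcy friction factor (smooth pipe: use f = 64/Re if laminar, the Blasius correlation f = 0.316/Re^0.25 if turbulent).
(a) Re = V·D/ν = 4.27·0.099/1.00e-06 = 422730
(b) Flow regime: turbulent (Re > 4000)
(c) Friction factor: f = 0.316/Re^0.25 = 0.316/422730^0.25 = 0.01239 (Blasius is strictly valid for Re ≲ 1e5; used here as the smooth-pipe estimate the problem specifies)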